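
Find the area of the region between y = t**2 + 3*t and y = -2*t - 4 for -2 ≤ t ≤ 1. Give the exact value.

The difference (t**2 + 3*t) - (-2*t - 4) = t**2 + 5*t + 4 changes sign at t = -1 inside [-2, 1], so split the integral there.
∫[-2,-1] (t**2 + 5*t + 4) dt = -7/6; the area of that piece is 7/6.
∫[-1,1] (t**2 + 5*t + 4) dt = 26/3.
Total area = 7/6 + 26/3 = 59/6.

59/6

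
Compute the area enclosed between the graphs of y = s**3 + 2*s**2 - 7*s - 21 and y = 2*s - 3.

Set the curves equal: s**3 + 2*s**2 - 7*s - 21 = 2*s - 3, so s**3 + 2*s**2 - 9*s - 18 = 0, which factors as (s - 3)*(s + 2)*(s + 3) = 0. The curves meet at s = -3, -2, 3.
On [-3, -2], y = s**3 + 2*s**2 - 7*s - 21 is on top; that piece has area ∫[-3,-2] (s**3 + 2*s**2 - 9*s - 18) ds = 11/12.
On [-2, 3], y = 2*s - 3 is on top; that piece has area ∫[-2,3] (-(s**3 + 2*s**2 - 9*s - 18)) ds = 875/12.
Total enclosed area = 11/12 + 875/12 = 443/6.

443/6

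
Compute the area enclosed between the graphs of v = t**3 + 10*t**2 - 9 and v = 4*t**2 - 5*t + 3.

131/4

Set the curves equal: t**3 + 10*t**2 - 9 = 4*t**2 - 5*t + 3, so t**3 + 6*t**2 + 5*t - 12 = 0, which factors as (t - 1)*(t + 3)*(t + 4) = 0. The curves meet at t = -4, -3, 1.
On [-4, -3], v = t**3 + 10*t**2 - 9 is on top; that piece has area ∫[-4,-3] (t**3 + 6*t**2 + 5*t - 12) dt = 3/4.
On [-3, 1], v = 4*t**2 - 5*t + 3 is on top; that piece has area ∫[-3,1] (-(t**3 + 6*t**2 + 5*t - 12)) dt = 32.
Total enclosed area = 3/4 + 32 = 131/4.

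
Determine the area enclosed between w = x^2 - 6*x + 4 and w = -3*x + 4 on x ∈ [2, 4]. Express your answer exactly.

3

The difference (x^2 - 6*x + 4) - (-3*x + 4) = x^2 - 3*x changes sign at x = 3 inside [2, 4], so split the integral there.
∫[2,3] (x^2 - 3*x) dx = -7/6; the area of that piece is 7/6.
∫[3,4] (x^2 - 3*x) dx = 11/6.
Total area = 7/6 + 11/6 = 3.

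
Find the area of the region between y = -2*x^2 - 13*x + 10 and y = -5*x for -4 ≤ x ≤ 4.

416/3

The difference (-2*x^2 - 13*x + 10) - (-5*x) = -2*x^2 - 8*x + 10 changes sign at x = 1 inside [-4, 4], so split the integral there.
∫[-4,1] (-2*x^2 - 8*x + 10) dx = 200/3.
∫[1,4] (-2*x^2 - 8*x + 10) dx = -72; the area of that piece is 72.
Total area = 200/3 + 72 = 416/3.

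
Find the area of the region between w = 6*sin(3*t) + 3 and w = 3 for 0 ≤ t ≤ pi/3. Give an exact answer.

On [0, pi/3], (6*sin(3*t) + 3) - (3) = 6*sin(3*t) is ≥ 0 throughout, so the area is a single integral of |6*sin(3*t)|.
∫[0,pi/3] (6*sin(3*t)) dt = 4.

4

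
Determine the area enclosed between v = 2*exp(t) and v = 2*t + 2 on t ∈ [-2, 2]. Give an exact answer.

On [-2, 2], (2*exp(t)) - (2*t + 2) = -2*t + 2*exp(t) - 2 is ≥ 0 throughout, so the area is a single integral of |-2*t + 2*exp(t) - 2|.
∫[-2,2] (-2*t + 2*exp(t) - 2) dt = -8 - 2*exp(-2) + 2*exp(2).

-8 - 2*exp(-2) + 2*exp(2)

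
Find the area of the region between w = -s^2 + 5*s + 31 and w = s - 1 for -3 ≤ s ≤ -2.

On [-3, -2], (-s^2 + 5*s + 31) - (s - 1) = -s^2 + 4*s + 32 is ≥ 0 throughout, so the area is a single integral of |-s^2 + 4*s + 32|.
∫[-3,-2] (-s^2 + 4*s + 32) ds = 47/3.

47/3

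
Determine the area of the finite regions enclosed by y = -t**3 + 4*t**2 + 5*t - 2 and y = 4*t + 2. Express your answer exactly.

Set the curves equal: -t**3 + 4*t**2 + 5*t - 2 = 4*t + 2, so -t**3 + 4*t**2 + t - 4 = 0, which factors as -(t - 4)*(t - 1)*(t + 1) = 0. The curves meet at t = -1, 1, 4.
On [-1, 1], y = 4*t + 2 is on top; that piece has area ∫[-1,1] (-(-t**3 + 4*t**2 + t - 4)) dt = 16/3.
On [1, 4], y = -t**3 + 4*t**2 + 5*t - 2 is on top; that piece has area ∫[1,4] (-t**3 + 4*t**2 + t - 4) dt = 63/4.
Total enclosed area = 16/3 + 63/4 = 253/12.

253/12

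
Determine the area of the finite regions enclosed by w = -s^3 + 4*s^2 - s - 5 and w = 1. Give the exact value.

71/6

Set the curves equal: -s^3 + 4*s^2 - s - 5 = 1, so -s^3 + 4*s^2 - s - 6 = 0, which factors as -(s - 3)*(s - 2)*(s + 1) = 0. The curves meet at s = -1, 2, 3.
On [-1, 2], w = 1 is on top; that piece has area ∫[-1,2] (-(-s^3 + 4*s^2 - s - 6)) ds = 45/4.
On [2, 3], w = -s^3 + 4*s^2 - s - 5 is on top; that piece has area ∫[2,3] (-s^3 + 4*s^2 - s - 6) ds = 7/12.
Total enclosed area = 45/4 + 7/12 = 71/6.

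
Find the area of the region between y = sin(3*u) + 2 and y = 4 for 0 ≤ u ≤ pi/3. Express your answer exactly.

On [0, pi/3], (sin(3*u) + 2) - (4) = sin(3*u) - 2 is ≤ 0 throughout, so the area is a single integral of |sin(3*u) - 2|.
∫[0,pi/3] (sin(3*u) - 2) du = 2/3 - 2*pi/3; the area of that piece is -2/3 + 2*pi/3.

-2/3 + 2*pi/3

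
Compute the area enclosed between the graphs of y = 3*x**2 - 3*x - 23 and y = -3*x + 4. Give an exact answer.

108

Set the curves equal: 3*x**2 - 3*x - 23 = -3*x + 4, so 3*x**2 - 27 = 0, which factors as 3*(x - 3)*(x + 3) = 0. The curves meet at x = -3, 3.
On [-3, 3], y = -3*x + 4 is on top; that piece has area ∫[-3,3] (-(3*x**2 - 27)) dx = 108.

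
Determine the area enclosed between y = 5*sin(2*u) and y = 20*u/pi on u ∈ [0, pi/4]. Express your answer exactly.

On [0, pi/4], (5*sin(2*u)) - (20*u/pi) = -20*u/pi + 5*sin(2*u) is ≥ 0 throughout, so the area is a single integral of |-20*u/pi + 5*sin(2*u)|.
∫[0,pi/4] (-20*u/pi + 5*sin(2*u)) du = 5/2 - 5*pi/8.

5/2 - 5*pi/8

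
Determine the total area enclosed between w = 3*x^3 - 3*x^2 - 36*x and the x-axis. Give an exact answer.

The curve meets the x-axis where 3*x^3 - 3*x^2 - 36*x = 0, i.e. 3*x*(x - 4)*(x + 3) = 0, at x = -3, 0, 4.
On [-3, 0] the curve lies above the axis; ∫[-3,0] (3*x^3 - 3*x^2 - 36*x) dx = 297/4, giving area 297/4.
On [0, 4] the curve lies below the axis; ∫[0,4] (3*x^3 - 3*x^2 - 36*x) dx = -160, giving area 160.
Total area = 297/4 + 160 = 937/4.

937/4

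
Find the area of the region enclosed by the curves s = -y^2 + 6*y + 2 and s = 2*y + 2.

32/3

Both boundary curves give s as a function of y, so integrate with respect to y. Setting them equal: -y^2 + 4*y = 0, i.e. -y*(y - 4) = 0, so they meet at y = 0, 4.
For y in [0, 4], s = -y^2 + 6*y + 2 is on the right; area = ∫[0,4] (-y^2 + 4*y) dy = 32/3.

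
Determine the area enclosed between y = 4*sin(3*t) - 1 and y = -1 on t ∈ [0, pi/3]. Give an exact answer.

On [0, pi/3], (4*sin(3*t) - 1) - (-1) = 4*sin(3*t) is ≥ 0 throughout, so the area is a single integral of |4*sin(3*t)|.
∫[0,pi/3] (4*sin(3*t)) dt = 8/3.

8/3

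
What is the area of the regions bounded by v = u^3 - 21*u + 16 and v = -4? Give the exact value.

Set the curves equal: u^3 - 21*u + 16 = -4, so u^3 - 21*u + 20 = 0, which factors as (u - 4)*(u - 1)*(u + 5) = 0. The curves meet at u = -5, 1, 4.
On [-5, 1], v = u^3 - 21*u + 16 is on top; that piece has area ∫[-5,1] (u^3 - 21*u + 20) du = 216.
On [1, 4], v = -4 is on top; that piece has area ∫[1,4] (-(u^3 - 21*u + 20)) du = 135/4.
Total enclosed area = 216 + 135/4 = 999/4.

999/4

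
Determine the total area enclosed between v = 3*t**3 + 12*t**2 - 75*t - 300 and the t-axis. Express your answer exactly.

The curve meets the t-axis where 3*t**3 + 12*t**2 - 75*t - 300 = 0, i.e. 3*(t - 5)*(t + 4)*(t + 5) = 0, at t = -5, -4, 5.
On [-5, -4] the curve lies above the axis; ∫[-5,-4] (3*t**3 + 12*t**2 - 75*t - 300) dt = 19/4, giving area 19/4.
On [-4, 5] the curve lies below the axis; ∫[-4,5] (3*t**3 + 12*t**2 - 75*t - 300) dt = -8019/4, giving area 8019/4.
Total area = 19/4 + 8019/4 = 4019/2.

4019/2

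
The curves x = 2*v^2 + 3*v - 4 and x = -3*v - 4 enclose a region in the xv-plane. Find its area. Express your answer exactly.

Both boundary curves give x as a function of v, so integrate with respect to v. Setting them equal: 2*v^2 + 6*v = 0, i.e. 2*v*(v + 3) = 0, so they meet at v = -3, 0.
For v in [-3, 0], x = 2*v^2 + 3*v - 4 is on the left; area = ∫[-3,0] (-(2*v^2 + 6*v)) dv = 9.

9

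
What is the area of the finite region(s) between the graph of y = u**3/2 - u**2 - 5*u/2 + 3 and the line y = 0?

The curve meets the u-axis where u**3/2 - u**2 - 5*u/2 + 3 = 0, i.e. (u - 3)*(u - 1)*(u + 2)/2 = 0, at u = -2, 1, 3.
On [-2, 1] the curve lies above the axis; ∫[-2,1] (u**3/2 - u**2 - 5*u/2 + 3) du = 63/8, giving area 63/8.
On [1, 3] the curve lies below the axis; ∫[1,3] (u**3/2 - u**2 - 5*u/2 + 3) du = -8/3, giving area 8/3.
Total area = 63/8 + 8/3 = 253/24.

253/24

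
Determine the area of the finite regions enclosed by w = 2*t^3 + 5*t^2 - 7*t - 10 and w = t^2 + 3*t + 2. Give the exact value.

253/6

Set the curves equal: 2*t^3 + 5*t^2 - 7*t - 10 = t^2 + 3*t + 2, so 2*t^3 + 4*t^2 - 10*t - 12 = 0, which factors as 2*(t - 2)*(t + 1)*(t + 3) = 0. The curves meet at t = -3, -1, 2.
On [-3, -1], w = 2*t^3 + 5*t^2 - 7*t - 10 is on top; that piece has area ∫[-3,-1] (2*t^3 + 4*t^2 - 10*t - 12) dt = 32/3.
On [-1, 2], w = t^2 + 3*t + 2 is on top; that piece has area ∫[-1,2] (-(2*t^3 + 4*t^2 - 10*t - 12)) dt = 63/2.
Total enclosed area = 32/3 + 63/2 = 253/6.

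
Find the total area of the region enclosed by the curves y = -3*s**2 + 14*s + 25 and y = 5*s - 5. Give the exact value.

Set the curves equal: -3*s**2 + 14*s + 25 = 5*s - 5, so -3*s**2 + 9*s + 30 = 0, which factors as -3*(s - 5)*(s + 2) = 0. The curves meet at s = -2, 5.
On [-2, 5], y = -3*s**2 + 14*s + 25 is on top; that piece has area ∫[-2,5] (-3*s**2 + 9*s + 30) ds = 343/2.

343/2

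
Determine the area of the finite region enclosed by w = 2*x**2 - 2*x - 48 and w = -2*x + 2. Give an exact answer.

Set the curves equal: 2*x**2 - 2*x - 48 = -2*x + 2, so 2*x**2 - 50 = 0, which factors as 2*(x - 5)*(x + 5) = 0. The curves meet at x = -5, 5.
On [-5, 5], w = -2*x + 2 is on top; that piece has area ∫[-5,5] (-(2*x**2 - 50)) dx = 1000/3.

1000/3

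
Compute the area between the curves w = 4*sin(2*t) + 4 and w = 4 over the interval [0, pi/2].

On [0, pi/2], (4*sin(2*t) + 4) - (4) = 4*sin(2*t) is ≥ 0 throughout, so the area is a single integral of |4*sin(2*t)|.
∫[0,pi/2] (4*sin(2*t)) dt = 4.

4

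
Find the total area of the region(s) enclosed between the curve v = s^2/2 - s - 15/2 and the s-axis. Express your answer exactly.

128/3

The curve meets the s-axis where s^2/2 - s - 15/2 = 0, i.e. (s - 5)*(s + 3)/2 = 0, at s = -3, 5.
On [-3, 5] the curve lies below the axis; ∫[-3,5] (s^2/2 - s - 15/2) ds = -128/3, giving area 128/3.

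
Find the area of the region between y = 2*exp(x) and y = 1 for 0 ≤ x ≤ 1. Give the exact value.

On [0, 1], (2*exp(x)) - (1) = 2*exp(x) - 1 is ≥ 0 throughout, so the area is a single integral of |2*exp(x) - 1|.
∫[0,1] (2*exp(x) - 1) dx = -3 + 2*exp(1).

-3 + 2*exp(1)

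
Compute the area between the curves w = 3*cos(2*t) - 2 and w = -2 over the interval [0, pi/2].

The difference (3*cos(2*t) - 2) - (-2) = 3*cos(2*t) changes sign at t = pi/4 inside [0, pi/2], so split the integral there.
∫[0,pi/4] (3*cos(2*t)) dt = 3/2.
∫[pi/4,pi/2] (3*cos(2*t)) dt = -3/2; the area of that piece is 3/2.
Total area = 3/2 + 3/2 = 3.

3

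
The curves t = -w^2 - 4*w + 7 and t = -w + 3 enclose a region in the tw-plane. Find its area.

Both boundary curves give t as a function of w, so integrate with respect to w. Setting them equal: -w^2 - 3*w + 4 = 0, i.e. -(w - 1)*(w + 4) = 0, so they meet at w = -4, 1.
For w in [-4, 1], t = -w^2 - 4*w + 7 is on the right; area = ∫[-4,1] (-w^2 - 3*w + 4) dw = 125/6.

125/6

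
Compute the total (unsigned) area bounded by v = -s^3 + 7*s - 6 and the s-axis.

131/4

The curve meets the s-axis where -s^3 + 7*s - 6 = 0, i.e. -(s - 2)*(s - 1)*(s + 3) = 0, at s = -3, 1, 2.
On [-3, 1] the curve lies below the axis; ∫[-3,1] (-s^3 + 7*s - 6) ds = -32, giving area 32.
On [1, 2] the curve lies above the axis; ∫[1,2] (-s^3 + 7*s - 6) ds = 3/4, giving area 3/4.
Total area = 32 + 3/4 = 131/4.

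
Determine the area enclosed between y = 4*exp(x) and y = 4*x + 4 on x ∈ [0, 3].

-34 + 4*exp(3)

On [0, 3], (4*exp(x)) - (4*x + 4) = -4*x + 4*exp(x) - 4 is ≥ 0 throughout, so the area is a single integral of |-4*x + 4*exp(x) - 4|.
∫[0,3] (-4*x + 4*exp(x) - 4) dx = -34 + 4*exp(3).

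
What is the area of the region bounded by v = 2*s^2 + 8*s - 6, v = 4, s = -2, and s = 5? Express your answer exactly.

524/3

The difference (2*s^2 + 8*s - 6) - (4) = 2*s^2 + 8*s - 10 changes sign at s = 1 inside [-2, 5], so split the integral there.
∫[-2,1] (2*s^2 + 8*s - 10) ds = -36; the area of that piece is 36.
∫[1,5] (2*s^2 + 8*s - 10) ds = 416/3.
Total area = 36 + 416/3 = 524/3.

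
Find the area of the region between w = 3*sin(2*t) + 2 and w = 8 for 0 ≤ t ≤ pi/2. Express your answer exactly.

-3 + 3*pi

On [0, pi/2], (3*sin(2*t) + 2) - (8) = 3*sin(2*t) - 6 is ≤ 0 throughout, so the area is a single integral of |3*sin(2*t) - 6|.
∫[0,pi/2] (3*sin(2*t) - 6) dt = 3 - 3*pi; the area of that piece is -3 + 3*pi.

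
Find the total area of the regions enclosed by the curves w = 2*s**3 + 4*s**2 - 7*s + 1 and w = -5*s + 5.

Set the curves equal: 2*s**3 + 4*s**2 - 7*s + 1 = -5*s + 5, so 2*s**3 + 4*s**2 - 2*s - 4 = 0, which factors as 2*(s - 1)*(s + 1)*(s + 2) = 0. The curves meet at s = -2, -1, 1.
On [-2, -1], w = 2*s**3 + 4*s**2 - 7*s + 1 is on top; that piece has area ∫[-2,-1] (2*s**3 + 4*s**2 - 2*s - 4) ds = 5/6.
On [-1, 1], w = -5*s + 5 is on top; that piece has area ∫[-1,1] (-(2*s**3 + 4*s**2 - 2*s - 4)) ds = 16/3.
Total enclosed area = 5/6 + 16/3 = 37/6.

37/6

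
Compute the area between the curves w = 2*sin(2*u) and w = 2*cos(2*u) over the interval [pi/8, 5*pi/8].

On [pi/8, 5*pi/8], (2*sin(2*u)) - (2*cos(2*u)) = 2*sin(2*u) - 2*cos(2*u) is ≥ 0 throughout, so the area is a single integral of |2*sin(2*u) - 2*cos(2*u)|.
∫[pi/8,5*pi/8] (2*sin(2*u) - 2*cos(2*u)) du = 2*sqrt(2).

2*sqrt(2)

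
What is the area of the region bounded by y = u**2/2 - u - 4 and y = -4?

2/3

Set the curves equal: u**2/2 - u - 4 = -4, so u**2/2 - u = 0, which factors as u*(u - 2)/2 = 0. The curves meet at u = 0, 2.
On [0, 2], y = -4 is on top; that piece has area ∫[0,2] (-(u**2/2 - u)) du = 2/3.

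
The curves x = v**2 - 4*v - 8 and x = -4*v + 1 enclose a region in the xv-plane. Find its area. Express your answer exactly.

36

Both boundary curves give x as a function of v, so integrate with respect to v. Setting them equal: v**2 - 9 = 0, i.e. (v - 3)*(v + 3) = 0, so they meet at v = -3, 3.
For v in [-3, 3], x = v**2 - 4*v - 8 is on the left; area = ∫[-3,3] (-(v**2 - 9)) dv = 36.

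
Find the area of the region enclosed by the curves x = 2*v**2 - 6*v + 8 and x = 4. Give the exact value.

1/3

Both boundary curves give x as a function of v, so integrate with respect to v. Setting them equal: 2*v**2 - 6*v + 4 = 0, i.e. 2*(v - 2)*(v - 1) = 0, so they meet at v = 1, 2.
For v in [1, 2], x = 2*v**2 - 6*v + 8 is on the left; area = ∫[1,2] (-(2*v**2 - 6*v + 4)) dv = 1/3.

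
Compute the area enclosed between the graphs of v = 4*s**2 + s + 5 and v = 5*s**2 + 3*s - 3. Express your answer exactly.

Set the curves equal: 4*s**2 + s + 5 = 5*s**2 + 3*s - 3, so -s**2 - 2*s + 8 = 0, which factors as -(s - 2)*(s + 4) = 0. The curves meet at s = -4, 2.
On [-4, 2], v = 4*s**2 + s + 5 is on top; that piece has area ∫[-4,2] (-s**2 - 2*s + 8) ds = 36.

36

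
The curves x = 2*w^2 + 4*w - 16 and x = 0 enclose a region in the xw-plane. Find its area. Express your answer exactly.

Both boundary curves give x as a function of w, so integrate with respect to w. Setting them equal: 2*w^2 + 4*w - 16 = 0, i.e. 2*(w - 2)*(w + 4) = 0, so they meet at w = -4, 2.
For w in [-4, 2], x = 2*w^2 + 4*w - 16 is on the left; area = ∫[-4,2] (-(2*w^2 + 4*w - 16)) dw = 72.

72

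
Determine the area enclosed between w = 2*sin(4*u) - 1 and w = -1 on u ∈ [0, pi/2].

The difference (2*sin(4*u) - 1) - (-1) = 2*sin(4*u) changes sign at u = pi/4 inside [0, pi/2], so split the integral there.
∫[0,pi/4] (2*sin(4*u)) du = 1.
∫[pi/4,pi/2] (2*sin(4*u)) du = -1; the area of that piece is 1.
Total area = 1 + 1 = 2.

2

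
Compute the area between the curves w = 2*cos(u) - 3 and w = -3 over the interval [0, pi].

4

The difference (2*cos(u) - 3) - (-3) = 2*cos(u) changes sign at u = pi/2 inside [0, pi], so split the integral there.
∫[0,pi/2] (2*cos(u)) du = 2.
∫[pi/2,pi] (2*cos(u)) du = -2; the area of that piece is 2.
Total area = 2 + 2 = 4.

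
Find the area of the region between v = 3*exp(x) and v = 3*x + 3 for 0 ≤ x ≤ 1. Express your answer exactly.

On [0, 1], (3*exp(x)) - (3*x + 3) = -3*x + 3*exp(x) - 3 is ≥ 0 throughout, so the area is a single integral of |-3*x + 3*exp(x) - 3|.
∫[0,1] (-3*x + 3*exp(x) - 3) dx = -15/2 + 3*exp(1).

-15/2 + 3*exp(1)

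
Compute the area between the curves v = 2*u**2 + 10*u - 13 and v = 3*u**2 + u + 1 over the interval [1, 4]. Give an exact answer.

61/6

The difference (2*u**2 + 10*u - 13) - (3*u**2 + u + 1) = -u**2 + 9*u - 14 changes sign at u = 2 inside [1, 4], so split the integral there.
∫[1,2] (-u**2 + 9*u - 14) du = -17/6; the area of that piece is 17/6.
∫[2,4] (-u**2 + 9*u - 14) du = 22/3.
Total area = 17/6 + 22/3 = 61/6.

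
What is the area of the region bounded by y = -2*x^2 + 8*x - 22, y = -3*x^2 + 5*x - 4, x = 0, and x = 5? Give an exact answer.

313/6

The difference (-2*x^2 + 8*x - 22) - (-3*x^2 + 5*x - 4) = x^2 + 3*x - 18 changes sign at x = 3 inside [0, 5], so split the integral there.
∫[0,3] (x^2 + 3*x - 18) dx = -63/2; the area of that piece is 63/2.
∫[3,5] (x^2 + 3*x - 18) dx = 62/3.
Total area = 63/2 + 62/3 = 313/6.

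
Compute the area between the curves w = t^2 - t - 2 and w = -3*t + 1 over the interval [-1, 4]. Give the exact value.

The difference (t^2 - t - 2) - (-3*t + 1) = t^2 + 2*t - 3 changes sign at t = 1 inside [-1, 4], so split the integral there.
∫[-1,1] (t^2 + 2*t - 3) dt = -16/3; the area of that piece is 16/3.
∫[1,4] (t^2 + 2*t - 3) dt = 27.
Total area = 16/3 + 27 = 97/3.

97/3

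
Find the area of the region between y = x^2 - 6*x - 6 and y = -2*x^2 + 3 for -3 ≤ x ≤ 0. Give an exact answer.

The difference (x^2 - 6*x - 6) - (-2*x^2 + 3) = 3*x^2 - 6*x - 9 changes sign at x = -1 inside [-3, 0], so split the integral there.
∫[-3,-1] (3*x^2 - 6*x - 9) dx = 32.
∫[-1,0] (3*x^2 - 6*x - 9) dx = -5; the area of that piece is 5.
Total area = 32 + 5 = 37.

37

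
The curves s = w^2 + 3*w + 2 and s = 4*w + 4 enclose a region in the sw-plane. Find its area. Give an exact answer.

9/2

Both boundary curves give s as a function of w, so integrate with respect to w. Setting them equal: w^2 - w - 2 = 0, i.e. (w - 2)*(w + 1) = 0, so they meet at w = -1, 2.
For w in [-1, 2], s = w^2 + 3*w + 2 is on the left; area = ∫[-1,2] (-(w^2 - w - 2)) dw = 9/2.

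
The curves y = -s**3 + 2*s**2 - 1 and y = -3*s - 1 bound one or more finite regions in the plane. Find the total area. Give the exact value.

71/6

Set the curves equal: -s**3 + 2*s**2 - 1 = -3*s - 1, so -s**3 + 2*s**2 + 3*s = 0, which factors as -s*(s - 3)*(s + 1) = 0. The curves meet at s = -1, 0, 3.
On [-1, 0], y = -3*s - 1 is on top; that piece has area ∫[-1,0] (-(-s**3 + 2*s**2 + 3*s)) ds = 7/12.
On [0, 3], y = -s**3 + 2*s**2 - 1 is on top; that piece has area ∫[0,3] (-s**3 + 2*s**2 + 3*s) ds = 45/4.
Total enclosed area = 7/12 + 45/4 = 71/6.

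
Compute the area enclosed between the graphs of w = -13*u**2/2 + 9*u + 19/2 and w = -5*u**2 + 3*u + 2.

54

Set the curves equal: -13*u**2/2 + 9*u + 19/2 = -5*u**2 + 3*u + 2, so -3*u**2/2 + 6*u + 15/2 = 0, which factors as -3*(u - 5)*(u + 1)/2 = 0. The curves meet at u = -1, 5.
On [-1, 5], w = -13*u**2/2 + 9*u + 19/2 is on top; that piece has area ∫[-1,5] (-3*u**2/2 + 6*u + 15/2) du = 54.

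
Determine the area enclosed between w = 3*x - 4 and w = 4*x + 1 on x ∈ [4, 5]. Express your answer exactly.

On [4, 5], (3*x - 4) - (4*x + 1) = -x - 5 is ≤ 0 throughout, so the area is a single integral of |-x - 5|.
∫[4,5] (-x - 5) dx = -19/2; the area of that piece is 19/2.

19/2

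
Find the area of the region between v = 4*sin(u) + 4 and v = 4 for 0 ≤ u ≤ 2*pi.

The difference (4*sin(u) + 4) - (4) = 4*sin(u) changes sign at u = pi inside [0, 2*pi], so split the integral there.
∫[0,pi] (4*sin(u)) du = 8.
∫[pi,2*pi] (4*sin(u)) du = -8; the area of that piece is 8.
Total area = 8 + 8 = 16.

16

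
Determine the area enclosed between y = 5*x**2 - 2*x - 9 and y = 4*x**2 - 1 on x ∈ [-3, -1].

6

The difference (5*x**2 - 2*x - 9) - (4*x**2 - 1) = x**2 - 2*x - 8 changes sign at x = -2 inside [-3, -1], so split the integral there.
∫[-3,-2] (x**2 - 2*x - 8) dx = 10/3.
∫[-2,-1] (x**2 - 2*x - 8) dx = -8/3; the area of that piece is 8/3.
Total area = 10/3 + 8/3 = 6.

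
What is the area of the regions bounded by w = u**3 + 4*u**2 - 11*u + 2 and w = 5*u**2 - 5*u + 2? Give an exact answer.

253/12

Set the curves equal: u**3 + 4*u**2 - 11*u + 2 = 5*u**2 - 5*u + 2, so u**3 - u**2 - 6*u = 0, which factors as u*(u - 3)*(u + 2) = 0. The curves meet at u = -2, 0, 3.
On [-2, 0], w = u**3 + 4*u**2 - 11*u + 2 is on top; that piece has area ∫[-2,0] (u**3 - u**2 - 6*u) du = 16/3.
On [0, 3], w = 5*u**2 - 5*u + 2 is on top; that piece has area ∫[0,3] (-(u**3 - u**2 - 6*u)) du = 63/4.
Total enclosed area = 16/3 + 63/4 = 253/12.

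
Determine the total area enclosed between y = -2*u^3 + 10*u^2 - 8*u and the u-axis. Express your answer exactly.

The curve meets the u-axis where -2*u^3 + 10*u^2 - 8*u = 0, i.e. -2*u*(u - 4)*(u - 1) = 0, at u = 0, 1, 4.
On [0, 1] the curve lies below the axis; ∫[0,1] (-2*u^3 + 10*u^2 - 8*u) du = -7/6, giving area 7/6.
On [1, 4] the curve lies above the axis; ∫[1,4] (-2*u^3 + 10*u^2 - 8*u) du = 45/2, giving area 45/2.
Total area = 7/6 + 45/2 = 71/3.

71/3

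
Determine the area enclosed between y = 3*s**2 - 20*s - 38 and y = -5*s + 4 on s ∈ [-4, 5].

761/2

The difference (3*s**2 - 20*s - 38) - (-5*s + 4) = 3*s**2 - 15*s - 42 changes sign at s = -2 inside [-4, 5], so split the integral there.
∫[-4,-2] (3*s**2 - 15*s - 42) ds = 62.
∫[-2,5] (3*s**2 - 15*s - 42) ds = -637/2; the area of that piece is 637/2.
Total area = 62 + 637/2 = 761/2.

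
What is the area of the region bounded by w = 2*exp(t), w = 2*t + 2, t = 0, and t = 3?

-17 + 2*exp(3)

On [0, 3], (2*exp(t)) - (2*t + 2) = -2*t + 2*exp(t) - 2 is ≥ 0 throughout, so the area is a single integral of |-2*t + 2*exp(t) - 2|.
∫[0,3] (-2*t + 2*exp(t) - 2) dt = -17 + 2*exp(3).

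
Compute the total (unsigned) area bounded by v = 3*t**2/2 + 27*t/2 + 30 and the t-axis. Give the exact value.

1/4

The curve meets the t-axis where 3*t**2/2 + 27*t/2 + 30 = 0, i.e. 3*(t + 4)*(t + 5)/2 = 0, at t = -5, -4.
On [-5, -4] the curve lies below the axis; ∫[-5,-4] (3*t**2/2 + 27*t/2 + 30) dt = -1/4, giving area 1/4.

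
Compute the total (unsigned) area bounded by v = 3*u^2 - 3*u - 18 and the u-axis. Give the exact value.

The curve meets the u-axis where 3*u^2 - 3*u - 18 = 0, i.e. 3*(u - 3)*(u + 2) = 0, at u = -2, 3.
On [-2, 3] the curve lies below the axis; ∫[-2,3] (3*u^2 - 3*u - 18) du = -125/2, giving area 125/2.

125/2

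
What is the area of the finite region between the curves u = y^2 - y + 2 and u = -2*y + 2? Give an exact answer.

1/6

Both boundary curves give u as a function of y, so integrate with respect to y. Setting them equal: y^2 + y = 0, i.e. y*(y + 1) = 0, so they meet at y = -1, 0.
For y in [-1, 0], u = y^2 - y + 2 is on the left; area = ∫[-1,0] (-(y^2 + y)) dy = 1/6.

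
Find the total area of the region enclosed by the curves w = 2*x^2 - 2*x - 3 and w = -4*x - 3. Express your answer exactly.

Set the curves equal: 2*x^2 - 2*x - 3 = -4*x - 3, so 2*x^2 + 2*x = 0, which factors as 2*x*(x + 1) = 0. The curves meet at x = -1, 0.
On [-1, 0], w = -4*x - 3 is on top; that piece has area ∫[-1,0] (-(2*x^2 + 2*x)) dx = 1/3.

1/3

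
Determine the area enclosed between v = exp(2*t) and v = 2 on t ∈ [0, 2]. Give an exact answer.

-11/2 + 2*log(2) + exp(4)/2

The difference (exp(2*t)) - (2) = exp(2*t) - 2 changes sign at t = log(2)/2 inside [0, 2], so split the integral there.
∫[0,log(2)/2] (exp(2*t) - 2) dt = 1/2 - log(2); the area of that piece is -1/2 + log(2).
∫[log(2)/2,2] (exp(2*t) - 2) dt = -5 + log(2) + exp(4)/2.
Total area = (-1/2 + log(2)) + (-5 + log(2) + exp(4)/2) = -11/2 + 2*log(2) + exp(4)/2.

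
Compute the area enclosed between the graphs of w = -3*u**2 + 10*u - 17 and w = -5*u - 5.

Set the curves equal: -3*u**2 + 10*u - 17 = -5*u - 5, so -3*u**2 + 15*u - 12 = 0, which factors as -3*(u - 4)*(u - 1) = 0. The curves meet at u = 1, 4.
On [1, 4], w = -3*u**2 + 10*u - 17 is on top; that piece has area ∫[1,4] (-3*u**2 + 15*u - 12) du = 27/2.

27/2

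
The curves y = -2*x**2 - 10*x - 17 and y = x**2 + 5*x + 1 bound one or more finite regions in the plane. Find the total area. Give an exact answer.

Set the curves equal: -2*x**2 - 10*x - 17 = x**2 + 5*x + 1, so -3*x**2 - 15*x - 18 = 0, which factors as -3*(x + 2)*(x + 3) = 0. The curves meet at x = -3, -2.
On [-3, -2], y = -2*x**2 - 10*x - 17 is on top; that piece has area ∫[-3,-2] (-3*x**2 - 15*x - 18) dx = 1/2.

1/2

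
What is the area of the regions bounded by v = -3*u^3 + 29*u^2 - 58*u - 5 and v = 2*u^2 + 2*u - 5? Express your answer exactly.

Set the curves equal: -3*u^3 + 29*u^2 - 58*u - 5 = 2*u^2 + 2*u - 5, so -3*u^3 + 27*u^2 - 60*u = 0, which factors as -3*u*(u - 5)*(u - 4) = 0. The curves meet at u = 0, 4, 5.
On [0, 4], v = 2*u^2 + 2*u - 5 is on top; that piece has area ∫[0,4] (-(-3*u^3 + 27*u^2 - 60*u)) du = 96.
On [4, 5], v = -3*u^3 + 29*u^2 - 58*u - 5 is on top; that piece has area ∫[4,5] (-3*u^3 + 27*u^2 - 60*u) du = 9/4.
Total enclosed area = 96 + 9/4 = 393/4.

393/4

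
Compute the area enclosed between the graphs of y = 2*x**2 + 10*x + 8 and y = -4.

1/3

Set the curves equal: 2*x**2 + 10*x + 8 = -4, so 2*x**2 + 10*x + 12 = 0, which factors as 2*(x + 2)*(x + 3) = 0. The curves meet at x = -3, -2.
On [-3, -2], y = -4 is on top; that piece has area ∫[-3,-2] (-(2*x**2 + 10*x + 12)) dx = 1/3.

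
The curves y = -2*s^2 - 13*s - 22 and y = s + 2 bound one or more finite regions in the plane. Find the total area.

Set the curves equal: -2*s^2 - 13*s - 22 = s + 2, so -2*s^2 - 14*s - 24 = 0, which factors as -2*(s + 3)*(s + 4) = 0. The curves meet at s = -4, -3.
On [-4, -3], y = -2*s^2 - 13*s - 22 is on top; that piece has area ∫[-4,-3] (-2*s^2 - 14*s - 24) ds = 1/3.

1/3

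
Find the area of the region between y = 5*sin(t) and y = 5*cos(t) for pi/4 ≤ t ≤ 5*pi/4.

10*sqrt(2)

On [pi/4, 5*pi/4], (5*sin(t)) - (5*cos(t)) = 5*sin(t) - 5*cos(t) is ≥ 0 throughout, so the area is a single integral of |5*sin(t) - 5*cos(t)|.
∫[pi/4,5*pi/4] (5*sin(t) - 5*cos(t)) dt = 10*sqrt(2).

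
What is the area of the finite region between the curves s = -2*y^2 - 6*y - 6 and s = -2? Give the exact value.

1/3

Both boundary curves give s as a function of y, so integrate with respect to y. Setting them equal: -2*y^2 - 6*y - 4 = 0, i.e. -2*(y + 1)*(y + 2) = 0, so they meet at y = -2, -1.
For y in [-2, -1], s = -2*y^2 - 6*y - 6 is on the right; area = ∫[-2,-1] (-2*y^2 - 6*y - 4) dy = 1/3.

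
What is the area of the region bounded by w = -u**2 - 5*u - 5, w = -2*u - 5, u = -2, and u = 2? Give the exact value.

12

The difference (-u**2 - 5*u - 5) - (-2*u - 5) = -u**2 - 3*u changes sign at u = 0 inside [-2, 2], so split the integral there.
∫[-2,0] (-u**2 - 3*u) du = 10/3.
∫[0,2] (-u**2 - 3*u) du = -26/3; the area of that piece is 26/3.
Total area = 10/3 + 26/3 = 12.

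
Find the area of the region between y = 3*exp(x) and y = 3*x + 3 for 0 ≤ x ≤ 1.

-15/2 + 3*exp(1)

On [0, 1], (3*exp(x)) - (3*x + 3) = -3*x + 3*exp(x) - 3 is ≥ 0 throughout, so the area is a single integral of |-3*x + 3*exp(x) - 3|.
∫[0,1] (-3*x + 3*exp(x) - 3) dx = -15/2 + 3*exp(1).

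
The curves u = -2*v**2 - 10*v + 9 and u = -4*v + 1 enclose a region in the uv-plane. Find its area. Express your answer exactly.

Both boundary curves give u as a function of v, so integrate with respect to v. Setting them equal: -2*v**2 - 6*v + 8 = 0, i.e. -2*(v - 1)*(v + 4) = 0, so they meet at v = -4, 1.
For v in [-4, 1], u = -2*v**2 - 10*v + 9 is on the right; area = ∫[-4,1] (-2*v**2 - 6*v + 8) dv = 125/3.

125/3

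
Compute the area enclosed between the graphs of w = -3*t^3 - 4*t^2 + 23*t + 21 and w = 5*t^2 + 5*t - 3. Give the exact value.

243/2

Set the curves equal: -3*t^3 - 4*t^2 + 23*t + 21 = 5*t^2 + 5*t - 3, so -3*t^3 - 9*t^2 + 18*t + 24 = 0, which factors as -3*(t - 2)*(t + 1)*(t + 4) = 0. The curves meet at t = -4, -1, 2.
On [-4, -1], w = 5*t^2 + 5*t - 3 is on top; that piece has area ∫[-4,-1] (-(-3*t^3 - 9*t^2 + 18*t + 24)) dt = 243/4.
On [-1, 2], w = -3*t^3 - 4*t^2 + 23*t + 21 is on top; that piece has area ∫[-1,2] (-3*t^3 - 9*t^2 + 18*t + 24) dt = 243/4.
Total enclosed area = 243/4 + 243/4 = 243/2.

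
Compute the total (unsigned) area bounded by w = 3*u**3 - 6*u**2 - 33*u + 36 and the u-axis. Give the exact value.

937/4

The curve meets the u-axis where 3*u**3 - 6*u**2 - 33*u + 36 = 0, i.e. 3*(u - 4)*(u - 1)*(u + 3) = 0, at u = -3, 1, 4.
On [-3, 1] the curve lies above the axis; ∫[-3,1] (3*u**3 - 6*u**2 - 33*u + 36) du = 160, giving area 160.
On [1, 4] the curve lies below the axis; ∫[1,4] (3*u**3 - 6*u**2 - 33*u + 36) du = -297/4, giving area 297/4.
Total area = 160 + 297/4 = 937/4.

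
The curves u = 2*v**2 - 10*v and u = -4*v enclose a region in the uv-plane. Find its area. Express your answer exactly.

Both boundary curves give u as a function of v, so integrate with respect to v. Setting them equal: 2*v**2 - 6*v = 0, i.e. 2*v*(v - 3) = 0, so they meet at v = 0, 3.
For v in [0, 3], u = 2*v**2 - 10*v is on the left; area = ∫[0,3] (-(2*v**2 - 6*v)) dv = 9.

9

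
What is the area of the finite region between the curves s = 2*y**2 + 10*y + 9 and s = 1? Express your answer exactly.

9

Both boundary curves give s as a function of y, so integrate with respect to y. Setting them equal: 2*y**2 + 10*y + 8 = 0, i.e. 2*(y + 1)*(y + 4) = 0, so they meet at y = -4, -1.
For y in [-4, -1], s = 2*y**2 + 10*y + 9 is on the left; area = ∫[-4,-1] (-(2*y**2 + 10*y + 8)) dy = 9.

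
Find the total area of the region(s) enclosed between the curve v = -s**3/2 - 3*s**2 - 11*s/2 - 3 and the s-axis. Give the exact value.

1/4

The curve meets the s-axis where -s**3/2 - 3*s**2 - 11*s/2 - 3 = 0, i.e. -(s + 1)*(s + 2)*(s + 3)/2 = 0, at s = -3, -2, -1.
On [-3, -2] the curve lies below the axis; ∫[-3,-2] (-s**3/2 - 3*s**2 - 11*s/2 - 3) ds = -1/8, giving area 1/8.
On [-2, -1] the curve lies above the axis; ∫[-2,-1] (-s**3/2 - 3*s**2 - 11*s/2 - 3) ds = 1/8, giving area 1/8.
Total area = 1/8 + 1/8 = 1/4.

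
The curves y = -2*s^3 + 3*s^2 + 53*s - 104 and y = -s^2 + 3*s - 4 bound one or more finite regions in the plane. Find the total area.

Set the curves equal: -2*s^3 + 3*s^2 + 53*s - 104 = -s^2 + 3*s - 4, so -2*s^3 + 4*s^2 + 50*s - 100 = 0, which factors as -2*(s - 5)*(s - 2)*(s + 5) = 0. The curves meet at s = -5, 2, 5.
On [-5, 2], y = -s^2 + 3*s - 4 is on top; that piece has area ∫[-5,2] (-(-2*s^3 + 4*s^2 + 50*s - 100)) ds = 4459/6.
On [2, 5], y = -2*s^3 + 3*s^2 + 53*s - 104 is on top; that piece has area ∫[2,5] (-2*s^3 + 4*s^2 + 50*s - 100) ds = 153/2.
Total enclosed area = 4459/6 + 153/2 = 2459/3.

2459/3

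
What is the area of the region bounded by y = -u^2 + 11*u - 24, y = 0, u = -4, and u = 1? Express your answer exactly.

On [-4, 1], (-u^2 + 11*u - 24) - (0) = -u^2 + 11*u - 24 is ≤ 0 throughout, so the area is a single integral of |-u^2 + 11*u - 24|.
∫[-4,1] (-u^2 + 11*u - 24) du = -1345/6; the area of that piece is 1345/6.

1345/6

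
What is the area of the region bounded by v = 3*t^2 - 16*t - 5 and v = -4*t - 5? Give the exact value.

32

Set the curves equal: 3*t^2 - 16*t - 5 = -4*t - 5, so 3*t^2 - 12*t = 0, which factors as 3*t*(t - 4) = 0. The curves meet at t = 0, 4.
On [0, 4], v = -4*t - 5 is on top; that piece has area ∫[0,4] (-(3*t^2 - 12*t)) dt = 32.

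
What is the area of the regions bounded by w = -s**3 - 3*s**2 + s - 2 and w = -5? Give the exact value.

8

Set the curves equal: -s**3 - 3*s**2 + s - 2 = -5, so -s**3 - 3*s**2 + s + 3 = 0, which factors as -(s - 1)*(s + 1)*(s + 3) = 0. The curves meet at s = -3, -1, 1.
On [-3, -1], w = -5 is on top; that piece has area ∫[-3,-1] (-(-s**3 - 3*s**2 + s + 3)) ds = 4.
On [-1, 1], w = -s**3 - 3*s**2 + s - 2 is on top; that piece has area ∫[-1,1] (-s**3 - 3*s**2 + s + 3) ds = 4.
Total enclosed area = 4 + 4 = 8.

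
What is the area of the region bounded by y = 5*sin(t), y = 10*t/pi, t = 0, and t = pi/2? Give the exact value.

On [0, pi/2], (5*sin(t)) - (10*t/pi) = -10*t/pi + 5*sin(t) is ≥ 0 throughout, so the area is a single integral of |-10*t/pi + 5*sin(t)|.
∫[0,pi/2] (-10*t/pi + 5*sin(t)) dt = 5 - 5*pi/4.

5 - 5*pi/4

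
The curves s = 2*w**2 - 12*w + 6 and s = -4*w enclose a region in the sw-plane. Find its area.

Both boundary curves give s as a function of w, so integrate with respect to w. Setting them equal: 2*w**2 - 8*w + 6 = 0, i.e. 2*(w - 3)*(w - 1) = 0, so they meet at w = 1, 3.
For w in [1, 3], s = 2*w**2 - 12*w + 6 is on the left; area = ∫[1,3] (-(2*w**2 - 8*w + 6)) dw = 8/3.

8/3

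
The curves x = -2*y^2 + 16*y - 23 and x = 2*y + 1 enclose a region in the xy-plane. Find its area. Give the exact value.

Both boundary curves give x as a function of y, so integrate with respect to y. Setting them equal: -2*y^2 + 14*y - 24 = 0, i.e. -2*(y - 4)*(y - 3) = 0, so they meet at y = 3, 4.
For y in [3, 4], x = -2*y^2 + 16*y - 23 is on the right; area = ∫[3,4] (-2*y^2 + 14*y - 24) dy = 1/3.

1/3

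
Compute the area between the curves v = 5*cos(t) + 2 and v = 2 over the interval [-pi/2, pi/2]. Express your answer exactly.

10

On [-pi/2, pi/2], (5*cos(t) + 2) - (2) = 5*cos(t) is ≥ 0 throughout, so the area is a single integral of |5*cos(t)|.
∫[-pi/2,pi/2] (5*cos(t)) dt = 10.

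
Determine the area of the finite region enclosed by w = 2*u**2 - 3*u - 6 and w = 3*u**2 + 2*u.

Set the curves equal: 2*u**2 - 3*u - 6 = 3*u**2 + 2*u, so -u**2 - 5*u - 6 = 0, which factors as -(u + 2)*(u + 3) = 0. The curves meet at u = -3, -2.
On [-3, -2], w = 2*u**2 - 3*u - 6 is on top; that piece has area ∫[-3,-2] (-u**2 - 5*u - 6) du = 1/6.

1/6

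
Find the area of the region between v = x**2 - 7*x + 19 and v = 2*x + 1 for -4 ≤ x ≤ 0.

On [-4, 0], (x**2 - 7*x + 19) - (2*x + 1) = x**2 - 9*x + 18 is ≥ 0 throughout, so the area is a single integral of |x**2 - 9*x + 18|.
∫[-4,0] (x**2 - 9*x + 18) dx = 496/3.

496/3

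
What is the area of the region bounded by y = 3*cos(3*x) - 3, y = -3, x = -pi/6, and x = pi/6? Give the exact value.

2

On [-pi/6, pi/6], (3*cos(3*x) - 3) - (-3) = 3*cos(3*x) is ≥ 0 throughout, so the area is a single integral of |3*cos(3*x)|.
∫[-pi/6,pi/6] (3*cos(3*x)) dx = 2.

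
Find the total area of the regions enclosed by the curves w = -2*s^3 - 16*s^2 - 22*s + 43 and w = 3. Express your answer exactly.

443/3

Set the curves equal: -2*s^3 - 16*s^2 - 22*s + 43 = 3, so -2*s^3 - 16*s^2 - 22*s + 40 = 0, which factors as -2*(s - 1)*(s + 4)*(s + 5) = 0. The curves meet at s = -5, -4, 1.
On [-5, -4], w = 3 is on top; that piece has area ∫[-5,-4] (-(-2*s^3 - 16*s^2 - 22*s + 40)) ds = 11/6.
On [-4, 1], w = -2*s^3 - 16*s^2 - 22*s + 43 is on top; that piece has area ∫[-4,1] (-2*s^3 - 16*s^2 - 22*s + 40) ds = 875/6.
Total enclosed area = 11/6 + 875/6 = 443/3.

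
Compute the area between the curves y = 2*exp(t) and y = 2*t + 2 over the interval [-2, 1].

On [-2, 1], (2*exp(t)) - (2*t + 2) = -2*t + 2*exp(t) - 2 is ≥ 0 throughout, so the area is a single integral of |-2*t + 2*exp(t) - 2|.
∫[-2,1] (-2*t + 2*exp(t) - 2) dt = -3 - 2*exp(-2) + 2*exp(1).

-3 - 2*exp(-2) + 2*exp(1)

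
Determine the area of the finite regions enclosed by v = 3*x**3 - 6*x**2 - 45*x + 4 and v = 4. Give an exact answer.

Set the curves equal: 3*x**3 - 6*x**2 - 45*x + 4 = 4, so 3*x**3 - 6*x**2 - 45*x = 0, which factors as 3*x*(x - 5)*(x + 3) = 0. The curves meet at x = -3, 0, 5.
On [-3, 0], v = 3*x**3 - 6*x**2 - 45*x + 4 is on top; that piece has area ∫[-3,0] (3*x**3 - 6*x**2 - 45*x) dx = 351/4.
On [0, 5], v = 4 is on top; that piece has area ∫[0,5] (-(3*x**3 - 6*x**2 - 45*x)) dx = 1375/4.
Total enclosed area = 351/4 + 1375/4 = 863/2.

863/2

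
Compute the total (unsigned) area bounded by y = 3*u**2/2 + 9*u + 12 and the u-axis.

The curve meets the u-axis where 3*u**2/2 + 9*u + 12 = 0, i.e. 3*(u + 2)*(u + 4)/2 = 0, at u = -4, -2.
On [-4, -2] the curve lies below the axis; ∫[-4,-2] (3*u**2/2 + 9*u + 12) du = -2, giving area 2.

2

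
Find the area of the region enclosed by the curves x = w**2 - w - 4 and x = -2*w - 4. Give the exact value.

Both boundary curves give x as a function of w, so integrate with respect to w. Setting them equal: w**2 + w = 0, i.e. w*(w + 1) = 0, so they meet at w = -1, 0.
For w in [-1, 0], x = w**2 - w - 4 is on the left; area = ∫[-1,0] (-(w**2 + w)) dw = 1/6.

1/6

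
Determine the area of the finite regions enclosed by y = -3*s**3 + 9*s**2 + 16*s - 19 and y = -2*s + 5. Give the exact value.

243/2

Set the curves equal: -3*s**3 + 9*s**2 + 16*s - 19 = -2*s + 5, so -3*s**3 + 9*s**2 + 18*s - 24 = 0, which factors as -3*(s - 4)*(s - 1)*(s + 2) = 0. The curves meet at s = -2, 1, 4.
On [-2, 1], y = -2*s + 5 is on top; that piece has area ∫[-2,1] (-(-3*s**3 + 9*s**2 + 18*s - 24)) ds = 243/4.
On [1, 4], y = -3*s**3 + 9*s**2 + 16*s - 19 is on top; that piece has area ∫[1,4] (-3*s**3 + 9*s**2 + 18*s - 24) ds = 243/4.
Total enclosed area = 243/4 + 243/4 = 243/2.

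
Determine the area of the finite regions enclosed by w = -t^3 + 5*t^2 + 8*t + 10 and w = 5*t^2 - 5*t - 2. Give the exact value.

Set the curves equal: -t^3 + 5*t^2 + 8*t + 10 = 5*t^2 - 5*t - 2, so -t^3 + 13*t + 12 = 0, which factors as -(t - 4)*(t + 1)*(t + 3) = 0. The curves meet at t = -3, -1, 4.
On [-3, -1], w = 5*t^2 - 5*t - 2 is on top; that piece has area ∫[-3,-1] (-(-t^3 + 13*t + 12)) dt = 8.
On [-1, 4], w = -t^3 + 5*t^2 + 8*t + 10 is on top; that piece has area ∫[-1,4] (-t^3 + 13*t + 12) dt = 375/4.
Total enclosed area = 8 + 375/4 = 407/4.

407/4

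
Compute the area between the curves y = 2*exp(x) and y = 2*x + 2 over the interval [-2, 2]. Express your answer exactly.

On [-2, 2], (2*exp(x)) - (2*x + 2) = -2*x + 2*exp(x) - 2 is ≥ 0 throughout, so the area is a single integral of |-2*x + 2*exp(x) - 2|.
∫[-2,2] (-2*x + 2*exp(x) - 2) dx = -8 - 2*exp(-2) + 2*exp(2).

-8 - 2*exp(-2) + 2*exp(2)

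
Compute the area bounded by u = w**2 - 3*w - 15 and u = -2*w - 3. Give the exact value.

Both boundary curves give u as a function of w, so integrate with respect to w. Setting them equal: w**2 - w - 12 = 0, i.e. (w - 4)*(w + 3) = 0, so they meet at w = -3, 4.
For w in [-3, 4], u = w**2 - 3*w - 15 is on the left; area = ∫[-3,4] (-(w**2 - w - 12)) dw = 343/6.

343/6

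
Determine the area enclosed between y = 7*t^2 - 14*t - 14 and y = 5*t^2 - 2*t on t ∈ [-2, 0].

16

The difference (7*t^2 - 14*t - 14) - (5*t^2 - 2*t) = 2*t^2 - 12*t - 14 changes sign at t = -1 inside [-2, 0], so split the integral there.
∫[-2,-1] (2*t^2 - 12*t - 14) dt = 26/3.
∫[-1,0] (2*t^2 - 12*t - 14) dt = -22/3; the area of that piece is 22/3.
Total area = 26/3 + 22/3 = 16.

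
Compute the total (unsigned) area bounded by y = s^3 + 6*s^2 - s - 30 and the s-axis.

The curve meets the s-axis where s^3 + 6*s^2 - s - 30 = 0, i.e. (s - 2)*(s + 3)*(s + 5) = 0, at s = -5, -3, 2.
On [-5, -3] the curve lies above the axis; ∫[-5,-3] (s^3 + 6*s^2 - s - 30) ds = 8, giving area 8.
On [-3, 2] the curve lies below the axis; ∫[-3,2] (s^3 + 6*s^2 - s - 30) ds = -375/4, giving area 375/4.
Total area = 8 + 375/4 = 407/4.

407/4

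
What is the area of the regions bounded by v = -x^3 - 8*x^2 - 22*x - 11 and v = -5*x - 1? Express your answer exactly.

Set the curves equal: -x^3 - 8*x^2 - 22*x - 11 = -5*x - 1, so -x^3 - 8*x^2 - 17*x - 10 = 0, which factors as -(x + 1)*(x + 2)*(x + 5) = 0. The curves meet at x = -5, -2, -1.
On [-5, -2], v = -5*x - 1 is on top; that piece has area ∫[-5,-2] (-(-x^3 - 8*x^2 - 17*x - 10)) dx = 45/4.
On [-2, -1], v = -x^3 - 8*x^2 - 22*x - 11 is on top; that piece has area ∫[-2,-1] (-x^3 - 8*x^2 - 17*x - 10) dx = 7/12.
Total enclosed area = 45/4 + 7/12 = 71/6.

71/6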